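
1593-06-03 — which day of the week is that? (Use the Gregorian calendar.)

Thursday

Doomsday rule: the anchor day for the 1500s is Wednesday. For year 93: 93÷12 = 7 r 9, and 9÷4 = 2, so 7+9+2 = 18.
Wednesday + 18 ≡ Sunday — that's 1593's doomsday.
In June the doomsday date is Jun 6.
Jun 3 is 3 days before Jun 6; 3 mod 7 = 3, so Sunday − 3 = Thursday.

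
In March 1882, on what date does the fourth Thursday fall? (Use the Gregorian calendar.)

March 1, 1882 is a Wednesday.
The first Thursday is therefore March 2 (1 days later).
The fourth Thursday is 2 + 3×7 = March 23.

March 23, 1882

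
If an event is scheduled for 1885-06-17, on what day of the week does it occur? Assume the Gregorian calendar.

January 1, 1885 is a Thursday.
Jan 1, 1885 → Feb 1, 1885: 31 days (January has 31).
Feb 1, 1885 → Mar 1, 1885: 28 days (February has 28).
Mar 1, 1885 → Apr 1, 1885: 31 days (March has 31).
Apr 1, 1885 → May 1, 1885: 30 days (April has 30).
May 1, 1885 → Jun 1, 1885: 31 days (May has 31).
Jun 1, 1885 → Jun 17, 1885: 16 days.
Total: 167 days.
167 mod 7 = 6, so Thursday + 6 = Wednesday.

Wednesday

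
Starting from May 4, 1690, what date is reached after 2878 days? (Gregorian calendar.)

+365 (one year) → May 4, 1691 (2513 left).
+366 (one year; includes Feb 29, 1692) → May 4, 1692 (2147 left).
+365 (one year) → May 4, 1693 (1782 left).
+365 (one year) → May 4, 1694 (1417 left).
+365 (one year) → May 4, 1695 (1052 left).
+366 (one year; includes Feb 29, 1696) → May 4, 1696 (686 left).
+365 (one year) → May 4, 1697 (321 left).
May has 31 days: +28 → Jun 1, 1697 (293 left).
Jun has 30 days: +30 → Jul 1, 1697 (263 left).
Jul has 31 days: +31 → Aug 1, 1697 (232 left).
Aug has 31 days: +31 → Sep 1, 1697 (201 left).
Sep has 30 days: +30 → Oct 1, 1697 (171 left).
Oct has 31 days: +31 → Nov 1, 1697 (140 left).
Nov has 30 days: +30 → Dec 1, 1697 (110 left).
Dec has 31 days: +31 → Jan 1, 1698 (79 left).
Jan has 31 days: +31 → Feb 1, 1698 (48 left).
Feb has 28 days: +28 → Mar 1, 1698 (20 left).
+20 → Mar 21, 1698.

March 21, 1698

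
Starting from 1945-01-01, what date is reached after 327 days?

Jan has 31 days: +31 → Feb 1, 1945 (296 left).
Feb has 28 days: +28 → Mar 1, 1945 (268 left).
Mar has 31 days: +31 → Apr 1, 1945 (237 left).
Apr has 30 days: +30 → May 1, 1945 (207 left).
May has 31 days: +31 → Jun 1, 1945 (176 left).
Jun has 30 days: +30 → Jul 1, 1945 (146 left).
Jul has 31 days: +31 → Aug 1, 1945 (115 left).
Aug has 31 days: +31 → Sep 1, 1945 (84 left).
Sep has 30 days: +30 → Oct 1, 1945 (54 left).
Oct has 31 days: +31 → Nov 1, 1945 (23 left).
+23 → Nov 24, 1945.

November 24, 1945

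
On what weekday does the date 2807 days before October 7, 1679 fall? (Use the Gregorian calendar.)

Oct 7, 1679 is a Saturday.
2807 mod 7 = 0, so 2807 days before a Saturday is Saturday − 0 = Saturday.

Saturday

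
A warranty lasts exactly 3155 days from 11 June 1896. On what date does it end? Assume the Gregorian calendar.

January 31, 1905

+365 (one year) → Jun 11, 1897 (2790 left).
+365 (one year) → Jun 11, 1898 (2425 left).
+365 (one year) → Jun 11, 1899 (2060 left).
+365 (one year) → Jun 11, 1900 (1695 left).
+365 (one year) → Jun 11, 1901 (1330 left).
+365 (one year) → Jun 11, 1902 (965 left).
+365 (one year) → Jun 11, 1903 (600 left).
+366 (one year; includes Feb 29, 1904) → Jun 11, 1904 (234 left).
Jun has 30 days: +20 → Jul 1, 1904 (214 left).
Jul has 31 days: +31 → Aug 1, 1904 (183 left).
Aug has 31 days: +31 → Sep 1, 1904 (152 left).
Sep has 30 days: +30 → Oct 1, 1904 (122 left).
Oct has 31 days: +31 → Nov 1, 1904 (91 left).
Nov has 30 days: +30 → Dec 1, 1904 (61 left).
Dec has 31 days: +31 → Jan 1, 1905 (30 left).
+30 → Jan 31, 1905.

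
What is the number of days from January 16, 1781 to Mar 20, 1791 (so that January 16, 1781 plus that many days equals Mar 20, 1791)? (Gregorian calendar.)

Jan 16, 1781 → Jan 16, 1782: 365 days.
Jan 16, 1782 → Jan 16, 1783: 365 days.
Jan 16, 1783 → Jan 16, 1784: 365 days.
Jan 16, 1784 → Jan 16, 1785: 366 days (Feb 29, 1784 is in that span).
Jan 16, 1785 → Jan 16, 1786: 365 days.
Jan 16, 1786 → Jan 16, 1787: 365 days.
Jan 16, 1787 → Jan 16, 1788: 365 days.
Jan 16, 1788 → Jan 16, 1789: 366 days (Feb 29, 1788 is in that span).
Jan 16, 1789 → Jan 16, 1790: 365 days.
Jan 16, 1790 → Jan 16, 1791: 365 days.
Jan 16, 1791 → Feb 16, 1791: 31 days (January has 31).
Feb 16, 1791 → Mar 16, 1791: 28 days (February has 28).
Mar 16, 1791 → Mar 20, 1791: 4 days.
Total: 3715 days.

3715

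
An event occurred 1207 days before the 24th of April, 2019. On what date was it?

−365 (one year) → Apr 24, 2018 (842 left).
−365 (one year) → Apr 24, 2017 (477 left).
−365 (one year) → Apr 24, 2016 (112 left).
−24 → Mar 31, 2016 (end of Mar, 31 days; 88 left).
−31 → Feb 29, 2016 (end of Feb, 29 days; 57 left).
−29 → Jan 31, 2016 (end of Jan, 31 days; 28 left).
−28 → Jan 3, 2016.

January 3, 2016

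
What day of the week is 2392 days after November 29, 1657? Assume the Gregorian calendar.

First find the weekday of Nov 29, 1657. Doomsday rule: the anchor day for the 1600s is Tuesday. For year 57: 57÷12 = 4 r 9, and 9÷4 = 2, so 4+9+2 = 15.
Tuesday + 15 ≡ Wednesday — that's 1657's doomsday.
In November the doomsday date is Nov 7.
Nov 29 is 22 days after Nov 7; 22 mod 7 = 1, so Wednesday + 1 = Thursday.
2392 mod 7 = 5, so 2392 days after a Thursday is Thursday + 5 = Tuesday.

Tuesday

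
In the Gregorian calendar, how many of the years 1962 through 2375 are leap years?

100

Multiples of 4 in [1962,2375]: 103.
Of those, multiples of 100: 4 (not leap unless ÷400).
Multiples of 400: 1.
Leap years = 103 − 4 + 1 = 100.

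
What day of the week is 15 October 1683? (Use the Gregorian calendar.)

Doomsday rule: the anchor day for the 1600s is Tuesday. For year 83: 83÷12 = 6 r 11, and 11÷4 = 2, so 6+11+2 = 19.
Tuesday + 19 ≡ Sunday — that's 1683's doomsday.
In October the doomsday date is Oct 10.
Oct 15 is 5 days after Oct 10; 5 mod 7 = 5, so Sunday + 5 = Friday.

Friday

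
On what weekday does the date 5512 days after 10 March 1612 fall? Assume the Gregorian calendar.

Tuesday

Mar 10, 1612 is a Saturday.
5512 mod 7 = 3, so 5512 days after a Saturday is Saturday + 3 = Tuesday.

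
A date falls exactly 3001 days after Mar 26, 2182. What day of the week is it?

First find the weekday of Mar 26, 2182. Doomsday rule: the anchor day for the 2100s is Sunday. For year 82: 82÷12 = 6 r 10, and 10÷4 = 2, so 6+10+2 = 18.
Sunday + 18 ≡ Thursday — that's 2182's doomsday.
In March the doomsday date is Mar 14.
Mar 26 is 12 days after Mar 14; 12 mod 7 = 5, so Thursday + 5 = Tuesday.
3001 mod 7 = 5, so 3001 days after a Tuesday is Tuesday + 5 = Sunday.

Sunday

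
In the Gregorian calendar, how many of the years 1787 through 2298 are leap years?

Multiples of 4 in [1787,2298]: 128.
Of those, multiples of 100: 5 (not leap unless ÷400).
Multiples of 400: 1.
Leap years = 128 − 5 + 1 = 124.

124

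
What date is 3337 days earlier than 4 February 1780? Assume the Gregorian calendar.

−365 (one year) → Feb 4, 1779 (2972 left).
−365 (one year) → Feb 4, 1778 (2607 left).
−365 (one year) → Feb 4, 1777 (2242 left).
−366 (one year; includes Feb 29, 1776) → Feb 4, 1776 (1876 left).
−365 (one year) → Feb 4, 1775 (1511 left).
−365 (one year) → Feb 4, 1774 (1146 left).
−365 (one year) → Feb 4, 1773 (781 left).
−366 (one year; includes Feb 29, 1772) → Feb 4, 1772 (415 left).
−365 (one year) → Feb 4, 1771 (50 left).
−4 → Jan 31, 1771 (end of Jan, 31 days; 46 left).
−31 → Dec 31, 1770 (end of Dec, 31 days; 15 left).
−15 → Dec 16, 1770.

December 16, 1770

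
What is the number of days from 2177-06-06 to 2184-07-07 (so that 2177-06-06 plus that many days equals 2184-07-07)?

Jun 6, 2177 → Jun 6, 2178: 365 days.
Jun 6, 2178 → Jun 6, 2179: 365 days.
Jun 6, 2179 → Jun 6, 2180: 366 days (Feb 29, 2180 is in that span).
Jun 6, 2180 → Jun 6, 2181: 365 days.
Jun 6, 2181 → Jun 6, 2182: 365 days.
Jun 6, 2182 → Jun 6, 2183: 365 days.
Jun 6, 2183 → Jul 6, 2183: 30 days (June has 30).
Jul 6, 2183 → Aug 6, 2183: 31 days (July has 31).
Aug 6, 2183 → Sep 6, 2183: 31 days (August has 31).
Sep 6, 2183 → Oct 6, 2183: 30 days (September has 30).
Oct 6, 2183 → Nov 6, 2183: 31 days (October has 31).
Nov 6, 2183 → Dec 6, 2183: 30 days (November has 30).
Dec 6, 2183 → Jan 6, 2184: 31 days (December has 31).
Jan 6, 2184 → Feb 6, 2184: 31 days (January has 31).
Feb 6, 2184 → Mar 6, 2184: 29 days (February has 29).
Mar 6, 2184 → Apr 6, 2184: 31 days (March has 31).
Apr 6, 2184 → May 6, 2184: 30 days (April has 30).
May 6, 2184 → Jun 6, 2184: 31 days (May has 31).
Jun 6, 2184 → Jul 6, 2184: 30 days (June has 30).
Jul 6, 2184 → Jul 7, 2184: 1 days.
Total: 2588 days.

2588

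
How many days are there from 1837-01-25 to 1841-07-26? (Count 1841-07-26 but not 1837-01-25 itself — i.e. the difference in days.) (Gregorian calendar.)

1643

Jan 25, 1837 → Jan 25, 1838: 365 days.
Jan 25, 1838 → Jan 25, 1839: 365 days.
Jan 25, 1839 → Jan 25, 1840: 365 days.
Jan 25, 1840 → Jan 25, 1841: 366 days (Feb 29, 1840 is in that span).
Jan 25, 1841 → Feb 25, 1841: 31 days (January has 31).
Feb 25, 1841 → Mar 25, 1841: 28 days (February has 28).
Mar 25, 1841 → Apr 25, 1841: 31 days (March has 31).
Apr 25, 1841 → May 25, 1841: 30 days (April has 30).
May 25, 1841 → Jun 25, 1841: 31 days (May has 31).
Jun 25, 1841 → Jul 25, 1841: 30 days (June has 30).
Jul 25, 1841 → Jul 26, 1841: 1 days.
Total: 1643 days.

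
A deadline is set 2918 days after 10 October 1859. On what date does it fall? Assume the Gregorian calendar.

October 6, 1867

+366 (one year; includes Feb 29, 1860) → Oct 10, 1860 (2552 left).
+365 (one year) → Oct 10, 1861 (2187 left).
+365 (one year) → Oct 10, 1862 (1822 left).
+365 (one year) → Oct 10, 1863 (1457 left).
+366 (one year; includes Feb 29, 1864) → Oct 10, 1864 (1091 left).
+365 (one year) → Oct 10, 1865 (726 left).
+365 (one year) → Oct 10, 1866 (361 left).
Oct has 31 days: +22 → Nov 1, 1866 (339 left).
Nov has 30 days: +30 → Dec 1, 1866 (309 left).
Dec has 31 days: +31 → Jan 1, 1867 (278 left).
Jan has 31 days: +31 → Feb 1, 1867 (247 left).
Feb has 28 days: +28 → Mar 1, 1867 (219 left).
Mar has 31 days: +31 → Apr 1, 1867 (188 left).
Apr has 30 days: +30 → May 1, 1867 (158 left).
May has 31 days: +31 → Jun 1, 1867 (127 left).
Jun has 30 days: +30 → Jul 1, 1867 (97 left).
Jul has 31 days: +31 → Aug 1, 1867 (66 left).
Aug has 31 days: +31 → Sep 1, 1867 (35 left).
Sep has 30 days: +30 → Oct 1, 1867 (5 left).
+5 → Oct 6, 1867.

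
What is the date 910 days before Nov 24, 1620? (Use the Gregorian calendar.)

May 29, 1618

−366 (one year; includes Feb 29, 1620) → Nov 24, 1619 (544 left).
−365 (one year) → Nov 24, 1618 (179 left).
−24 → Oct 31, 1618 (end of Oct, 31 days; 155 left).
−31 → Sep 30, 1618 (end of Sep, 30 days; 124 left).
−30 → Aug 31, 1618 (end of Aug, 31 days; 94 left).
−31 → Jul 31, 1618 (end of Jul, 31 days; 63 left).
−31 → Jun 30, 1618 (end of Jun, 30 days; 32 left).
−30 → May 31, 1618 (end of May, 31 days; 2 left).
−2 → May 29, 1618.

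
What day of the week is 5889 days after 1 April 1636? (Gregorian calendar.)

Apr 1, 1636 is a Tuesday.
5889 mod 7 = 2, so 5889 days after a Tuesday is Tuesday + 2 = Thursday.

Thursday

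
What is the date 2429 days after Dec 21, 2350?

August 15, 2357

+365 (one year) → Dec 21, 2351 (2064 left).
+366 (one year; includes Feb 29, 2352) → Dec 21, 2352 (1698 left).
+365 (one year) → Dec 21, 2353 (1333 left).
+365 (one year) → Dec 21, 2354 (968 left).
+365 (one year) → Dec 21, 2355 (603 left).
+366 (one year; includes Feb 29, 2356) → Dec 21, 2356 (237 left).
Dec has 31 days: +11 → Jan 1, 2357 (226 left).
Jan has 31 days: +31 → Feb 1, 2357 (195 left).
Feb has 28 days: +28 → Mar 1, 2357 (167 left).
Mar has 31 days: +31 → Apr 1, 2357 (136 left).
Apr has 30 days: +30 → May 1, 2357 (106 left).
May has 31 days: +31 → Jun 1, 2357 (75 left).
Jun has 30 days: +30 → Jul 1, 2357 (45 left).
Jul has 31 days: +31 → Aug 1, 2357 (14 left).
+14 → Aug 15, 2357.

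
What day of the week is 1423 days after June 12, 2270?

First find the weekday of Jun 12, 2270. Doomsday rule: the anchor day for the 2200s is Friday. For year 70: 70÷12 = 5 r 10, and 10÷4 = 2, so 5+10+2 = 17.
Friday + 17 ≡ Monday — that's 2270's doomsday.
In June the doomsday date is Jun 6.
Jun 12 is 6 days after Jun 6; 6 mod 7 = 6, so Monday + 6 = Sunday.
1423 mod 7 = 2, so 1423 days after a Sunday is Sunday + 2 = Tuesday.

Tuesday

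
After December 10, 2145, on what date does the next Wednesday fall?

Dec 10, 2145 is a Friday.
From Friday to the next Wednesday is 5 days.
Dec 10, 2145 + 5 = Dec 15, 2145.

December 15, 2145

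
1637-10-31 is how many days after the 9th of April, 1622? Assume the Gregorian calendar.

Apr 9, 1622 → Apr 9, 1623: 365 days.
Apr 9, 1623 → Apr 9, 1624: 366 days (Feb 29, 1624 is in that span).
Apr 9, 1624 → Apr 9, 1625: 365 days.
Apr 9, 1625 → Apr 9, 1626: 365 days.
Apr 9, 1626 → Apr 9, 1627: 365 days.
Apr 9, 1627 → Apr 9, 1628: 366 days (Feb 29, 1628 is in that span).
Apr 9, 1628 → Apr 9, 1629: 365 days.
Apr 9, 1629 → Apr 9, 1630: 365 days.
Apr 9, 1630 → Apr 9, 1631: 365 days.
Apr 9, 1631 → Apr 9, 1632: 366 days (Feb 29, 1632 is in that span).
Apr 9, 1632 → Apr 9, 1633: 365 days.
Apr 9, 1633 → Apr 9, 1634: 365 days.
Apr 9, 1634 → Apr 9, 1635: 365 days.
Apr 9, 1635 → Apr 9, 1636: 366 days (Feb 29, 1636 is in that span).
Apr 9, 1636 → Apr 9, 1637: 365 days.
Apr 9, 1637 → May 9, 1637: 30 days (April has 30).
May 9, 1637 → Jun 9, 1637: 31 days (May has 31).
Jun 9, 1637 → Jul 9, 1637: 30 days (June has 30).
Jul 9, 1637 → Aug 9, 1637: 31 days (July has 31).
Aug 9, 1637 → Sep 9, 1637: 31 days (August has 31).
Sep 9, 1637 → Oct 9, 1637: 30 days (September has 30).
Oct 9, 1637 → Oct 31, 1637: 22 days.
Total: 5684 days.

5684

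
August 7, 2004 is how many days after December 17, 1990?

4982

Dec 17, 1990 → Dec 17, 1991: 365 days.
Dec 17, 1991 → Dec 17, 1992: 366 days (Feb 29, 1992 is in that span).
Dec 17, 1992 → Dec 17, 1993: 365 days.
Dec 17, 1993 → Dec 17, 1994: 365 days.
Dec 17, 1994 → Dec 17, 1995: 365 days.
Dec 17, 1995 → Dec 17, 1996: 366 days (Feb 29, 1996 is in that span).
Dec 17, 1996 → Dec 17, 1997: 365 days.
Dec 17, 1997 → Dec 17, 1998: 365 days.
Dec 17, 1998 → Dec 17, 1999: 365 days.
Dec 17, 1999 → Dec 17, 2000: 366 days (Feb 29, 2000 is in that span).
Dec 17, 2000 → Dec 17, 2001: 365 days.
Dec 17, 2001 → Dec 17, 2002: 365 days.
Dec 17, 2002 → Dec 17, 2003: 365 days.
Dec 17, 2003 → Jan 17, 2004: 31 days (December has 31).
Jan 17, 2004 → Feb 17, 2004: 31 days (January has 31).
Feb 17, 2004 → Mar 17, 2004: 29 days (February has 29).
Mar 17, 2004 → Apr 17, 2004: 31 days (March has 31).
Apr 17, 2004 → May 17, 2004: 30 days (April has 30).
May 17, 2004 → Jun 17, 2004: 31 days (May has 31).
Jun 17, 2004 → Jul 17, 2004: 30 days (June has 30).
Jul 17, 2004 → Aug 7, 2004: 21 days.
Total: 4982 days.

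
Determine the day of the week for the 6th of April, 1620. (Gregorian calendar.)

Doomsday rule: the anchor day for the 1600s is Tuesday. For year 20: 20÷12 = 1 r 8, and 8÷4 = 2, so 1+8+2 = 11.
Tuesday + 11 ≡ Saturday — that's 1620's doomsday.
In April the doomsday date is Apr 4.
Apr 6 is 2 days after Apr 4; 2 mod 7 = 2, so Saturday + 2 = Monday.

Monday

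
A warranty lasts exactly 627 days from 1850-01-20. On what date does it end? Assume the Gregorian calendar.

October 9, 1851

+365 (one year) → Jan 20, 1851 (262 left).
Jan has 31 days: +12 → Feb 1, 1851 (250 left).
Feb has 28 days: +28 → Mar 1, 1851 (222 left).
Mar has 31 days: +31 → Apr 1, 1851 (191 left).
Apr has 30 days: +30 → May 1, 1851 (161 left).
May has 31 days: +31 → Jun 1, 1851 (130 left).
Jun has 30 days: +30 → Jul 1, 1851 (100 left).
Jul has 31 days: +31 → Aug 1, 1851 (69 left).
Aug has 31 days: +31 → Sep 1, 1851 (38 left).
Sep has 30 days: +30 → Oct 1, 1851 (8 left).
+8 → Oct 9, 1851.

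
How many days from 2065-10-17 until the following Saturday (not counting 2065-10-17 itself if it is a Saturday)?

7

Oct 17, 2065 is a Saturday.
From Saturday to the next Saturday is 7 days.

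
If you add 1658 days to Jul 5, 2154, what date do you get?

January 18, 2159

+365 (one year) → Jul 5, 2155 (1293 left).
+366 (one year; includes Feb 29, 2156) → Jul 5, 2156 (927 left).
+365 (one year) → Jul 5, 2157 (562 left).
+365 (one year) → Jul 5, 2158 (197 left).
Jul has 31 days: +27 → Aug 1, 2158 (170 left).
Aug has 31 days: +31 → Sep 1, 2158 (139 left).
Sep has 30 days: +30 → Oct 1, 2158 (109 left).
Oct has 31 days: +31 → Nov 1, 2158 (78 left).
Nov has 30 days: +30 → Dec 1, 2158 (48 left).
Dec has 31 days: +31 → Jan 1, 2159 (17 left).
+17 → Jan 18, 2159.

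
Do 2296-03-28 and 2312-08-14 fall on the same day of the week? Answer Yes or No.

No

From Mar 28, 2296 to Aug 14, 2312 is 5982 days.
5982 mod 7 = 4, so they are different weekdays.
(Mar 28, 2296 is a Saturday; Aug 14, 2312 is a Wednesday.)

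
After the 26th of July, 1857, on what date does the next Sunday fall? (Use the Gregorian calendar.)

Jul 26, 1857 is a Sunday.
From Sunday to the next Sunday is 7 days.
Jul 26, 1857 + 7 = Aug 2, 1857.

August 2, 1857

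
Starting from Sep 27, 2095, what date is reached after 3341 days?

+366 (one year; includes Feb 29, 2096) → Sep 27, 2096 (2975 left).
+365 (one year) → Sep 27, 2097 (2610 left).
+365 (one year) → Sep 27, 2098 (2245 left).
+365 (one year) → Sep 27, 2099 (1880 left).
+365 (one year) → Sep 27, 2100 (1515 left).
+365 (one year) → Sep 27, 2101 (1150 left).
+365 (one year) → Sep 27, 2102 (785 left).
+365 (one year) → Sep 27, 2103 (420 left).
+366 (one year; includes Feb 29, 2104) → Sep 27, 2104 (54 left).
Sep has 30 days: +4 → Oct 1, 2104 (50 left).
Oct has 31 days: +31 → Nov 1, 2104 (19 left).
+19 → Nov 20, 2104.

November 20, 2104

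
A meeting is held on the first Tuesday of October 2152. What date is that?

October 1, 2152 is a Sunday.
The first Tuesday is therefore October 3 (2 days later).

October 3, 2152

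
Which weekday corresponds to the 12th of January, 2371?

Doomsday rule: the anchor day for the 2300s is Wednesday. For year 71: 71÷12 = 5 r 11, and 11÷4 = 2, so 5+11+2 = 18.
Wednesday + 18 ≡ Sunday — that's 2371's doomsday.
In January the doomsday date is Jan 3 (2371 is not a leap year).
Jan 12 is 9 days after Jan 3; 9 mod 7 = 2, so Sunday + 2 = Tuesday.

Tuesday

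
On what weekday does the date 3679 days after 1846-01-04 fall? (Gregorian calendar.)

Thursday

Jan 4, 1846 is a Sunday.
3679 mod 7 = 4, so 3679 days after a Sunday is Sunday + 4 = Thursday.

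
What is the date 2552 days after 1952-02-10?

February 5, 1959

+366 (one year; includes Feb 29, 1952) → Feb 10, 1953 (2186 left).
+365 (one year) → Feb 10, 1954 (1821 left).
+365 (one year) → Feb 10, 1955 (1456 left).
+365 (one year) → Feb 10, 1956 (1091 left).
+366 (one year; includes Feb 29, 1956) → Feb 10, 1957 (725 left).
+365 (one year) → Feb 10, 1958 (360 left).
Feb has 28 days: +19 → Mar 1, 1958 (341 left).
Mar has 31 days: +31 → Apr 1, 1958 (310 left).
Apr has 30 days: +30 → May 1, 1958 (280 left).
May has 31 days: +31 → Jun 1, 1958 (249 left).
Jun has 30 days: +30 → Jul 1, 1958 (219 left).
Jul has 31 days: +31 → Aug 1, 1958 (188 left).
Aug has 31 days: +31 → Sep 1, 1958 (157 left).
Sep has 30 days: +30 → Oct 1, 1958 (127 left).
Oct has 31 days: +31 → Nov 1, 1958 (96 left).
Nov has 30 days: +30 → Dec 1, 1958 (66 left).
Dec has 31 days: +31 → Jan 1, 1959 (35 left).
Jan has 31 days: +31 → Feb 1, 1959 (4 left).
+4 → Feb 5, 1959.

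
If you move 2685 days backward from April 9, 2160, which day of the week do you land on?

Saturday

Apr 9, 2160 is a Wednesday.
2685 mod 7 = 4, so 2685 days before a Wednesday is Wednesday − 4 = Saturday.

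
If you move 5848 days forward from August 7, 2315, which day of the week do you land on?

Aug 7, 2315 is a Saturday.
5848 mod 7 = 3, so 5848 days after a Saturday is Saturday + 3 = Tuesday.

Tuesday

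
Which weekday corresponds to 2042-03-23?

Sunday

Doomsday rule: the anchor day for the 2000s is Tuesday. For year 42: 42÷12 = 3 r 6, and 6÷4 = 1, so 3+6+1 = 10.
Tuesday + 10 ≡ Friday — that's 2042's doomsday.
In March the doomsday date is Mar 14.
Mar 23 is 9 days after Mar 14; 9 mod 7 = 2, so Friday + 2 = Sunday.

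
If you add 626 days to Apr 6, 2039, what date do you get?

December 22, 2040

+366 (one year; includes Feb 29, 2040) → Apr 6, 2040 (260 left).
Apr has 30 days: +25 → May 1, 2040 (235 left).
May has 31 days: +31 → Jun 1, 2040 (204 left).
Jun has 30 days: +30 → Jul 1, 2040 (174 left).
Jul has 31 days: +31 → Aug 1, 2040 (143 left).
Aug has 31 days: +31 → Sep 1, 2040 (112 left).
Sep has 30 days: +30 → Oct 1, 2040 (82 left).
Oct has 31 days: +31 → Nov 1, 2040 (51 left).
Nov has 30 days: +30 → Dec 1, 2040 (21 left).
+21 → Dec 22, 2040.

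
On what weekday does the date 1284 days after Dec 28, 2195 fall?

Thursday

First find the weekday of Dec 28, 2195. Doomsday rule: the anchor day for the 2100s is Sunday. For year 95: 95÷12 = 7 r 11, and 11÷4 = 2, so 7+11+2 = 20.
Sunday + 20 ≡ Saturday — that's 2195's doomsday.
In December the doomsday date is Dec 12.
Dec 28 is 16 days after Dec 12; 16 mod 7 = 2, so Saturday + 2 = Monday.
1284 mod 7 = 3, so 1284 days after a Monday is Monday + 3 = Thursday.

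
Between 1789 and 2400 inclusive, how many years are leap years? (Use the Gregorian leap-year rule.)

Multiples of 4 in [1789,2400]: 153.
Of those, multiples of 100: 7 (not leap unless ÷400).
Multiples of 400: 2.
Leap years = 153 − 7 + 2 = 148.

148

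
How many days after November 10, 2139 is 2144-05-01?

Nov 10, 2139 → Nov 10, 2140: 366 days (Feb 29, 2140 is in that span).
Nov 10, 2140 → Nov 10, 2141: 365 days.
Nov 10, 2141 → Nov 10, 2142: 365 days.
Nov 10, 2142 → Nov 10, 2143: 365 days.
Nov 10, 2143 → Dec 10, 2143: 30 days (November has 30).
Dec 10, 2143 → Jan 10, 2144: 31 days (December has 31).
Jan 10, 2144 → Feb 10, 2144: 31 days (January has 31).
Feb 10, 2144 → Mar 10, 2144: 29 days (February has 29).
Mar 10, 2144 → Apr 10, 2144: 31 days (March has 31).
Apr 10, 2144 → May 1, 2144: 21 days.
Total: 1634 days.

1634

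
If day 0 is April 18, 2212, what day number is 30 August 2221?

3421

Apr 18, 2212 → Apr 18, 2213: 365 days.
Apr 18, 2213 → Apr 18, 2214: 365 days.
Apr 18, 2214 → Apr 18, 2215: 365 days.
Apr 18, 2215 → Apr 18, 2216: 366 days (Feb 29, 2216 is in that span).
Apr 18, 2216 → Apr 18, 2217: 365 days.
Apr 18, 2217 → Apr 18, 2218: 365 days.
Apr 18, 2218 → Apr 18, 2219: 365 days.
Apr 18, 2219 → Apr 18, 2220: 366 days (Feb 29, 2220 is in that span).
Apr 18, 2220 → Apr 18, 2221: 365 days.
Apr 18, 2221 → May 18, 2221: 30 days (April has 30).
May 18, 2221 → Jun 18, 2221: 31 days (May has 31).
Jun 18, 2221 → Jul 18, 2221: 30 days (June has 30).
Jul 18, 2221 → Aug 18, 2221: 31 days (July has 31).
Aug 18, 2221 → Aug 30, 2221: 12 days.
Total: 3421 days.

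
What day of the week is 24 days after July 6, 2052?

First find the weekday of Jul 6, 2052. Doomsday rule: the anchor day for the 2000s is Tuesday. For year 52: 52÷12 = 4 r 4, and 4÷4 = 1, so 4+4+1 = 9.
Tuesday + 9 ≡ Thursday — that's 2052's doomsday.
In July the doomsday date is Jul 11.
Jul 6 is 5 days before Jul 11; 5 mod 7 = 5, so Thursday − 5 = Saturday.
24 mod 7 = 3, so 24 days after a Saturday is Saturday + 3 = Tuesday.

Tuesday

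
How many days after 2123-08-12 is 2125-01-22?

529

Aug 12, 2123 → Aug 12, 2124: 366 days (Feb 29, 2124 is in that span).
Aug 12, 2124 → Sep 12, 2124: 31 days (August has 31).
Sep 12, 2124 → Oct 12, 2124: 30 days (September has 30).
Oct 12, 2124 → Nov 12, 2124: 31 days (October has 31).
Nov 12, 2124 → Dec 12, 2124: 30 days (November has 30).
Dec 12, 2124 → Jan 12, 2125: 31 days (December has 31).
Jan 12, 2125 → Jan 22, 2125: 10 days.
Total: 529 days.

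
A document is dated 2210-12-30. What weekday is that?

Sunday

Doomsday rule: the anchor day for the 2200s is Friday. For year 10: 10÷12 = 0 r 10, and 10÷4 = 2, so 0+10+2 = 12.
Friday + 12 ≡ Wednesday — that's 2210's doomsday.
In December the doomsday date is Dec 12.
Dec 30 is 18 days after Dec 12; 18 mod 7 = 4, so Wednesday + 4 = Sunday.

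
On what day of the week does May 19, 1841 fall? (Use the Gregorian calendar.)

Wednesday

Doomsday rule: the anchor day for the 1800s is Friday. For year 41: 41÷12 = 3 r 5, and 5÷4 = 1, so 3+5+1 = 9.
Friday + 9 ≡ Sunday — that's 1841's doomsday.
In May the doomsday date is May 9.
May 19 is 10 days after May 9; 10 mod 7 = 3, so Sunday + 3 = Wednesday.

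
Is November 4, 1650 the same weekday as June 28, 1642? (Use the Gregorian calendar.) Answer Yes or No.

No

From Jun 28, 1642 to Nov 4, 1650 is 3051 days.
3051 mod 7 = 6, so they are different weekdays.
(Jun 28, 1642 is a Saturday; Nov 4, 1650 is a Friday.)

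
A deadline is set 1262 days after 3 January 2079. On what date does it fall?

+365 (one year) → Jan 3, 2080 (897 left).
+366 (one year; includes Feb 29, 2080) → Jan 3, 2081 (531 left).
+365 (one year) → Jan 3, 2082 (166 left).
Jan has 31 days: +29 → Feb 1, 2082 (137 left).
Feb has 28 days: +28 → Mar 1, 2082 (109 left).
Mar has 31 days: +31 → Apr 1, 2082 (78 left).
Apr has 30 days: +30 → May 1, 2082 (48 left).
May has 31 days: +31 → Jun 1, 2082 (17 left).
+17 → Jun 18, 2082.

June 18, 2082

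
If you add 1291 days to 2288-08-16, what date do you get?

February 28, 2292

+365 (one year) → Aug 16, 2289 (926 left).
+365 (one year) → Aug 16, 2290 (561 left).
+365 (one year) → Aug 16, 2291 (196 left).
Aug has 31 days: +16 → Sep 1, 2291 (180 left).
Sep has 30 days: +30 → Oct 1, 2291 (150 left).
Oct has 31 days: +31 → Nov 1, 2291 (119 left).
Nov has 30 days: +30 → Dec 1, 2291 (89 left).
Dec has 31 days: +31 → Jan 1, 2292 (58 left).
Jan has 31 days: +31 → Feb 1, 2292 (27 left).
+27 → Feb 28, 2292.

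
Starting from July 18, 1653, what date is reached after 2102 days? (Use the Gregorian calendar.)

April 20, 1659

+365 (one year) → Jul 18, 1654 (1737 left).
+365 (one year) → Jul 18, 1655 (1372 left).
+366 (one year; includes Feb 29, 1656) → Jul 18, 1656 (1006 left).
+365 (one year) → Jul 18, 1657 (641 left).
+365 (one year) → Jul 18, 1658 (276 left).
Jul has 31 days: +14 → Aug 1, 1658 (262 left).
Aug has 31 days: +31 → Sep 1, 1658 (231 left).
Sep has 30 days: +30 → Oct 1, 1658 (201 left).
Oct has 31 days: +31 → Nov 1, 1658 (170 left).
Nov has 30 days: +30 → Dec 1, 1658 (140 left).
Dec has 31 days: +31 → Jan 1, 1659 (109 left).
Jan has 31 days: +31 → Feb 1, 1659 (78 left).
Feb has 28 days: +28 → Mar 1, 1659 (50 left).
Mar has 31 days: +31 → Apr 1, 1659 (19 left).
+19 → Apr 20, 1659.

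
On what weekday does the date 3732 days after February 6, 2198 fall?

Wednesday

Feb 6, 2198 is a Tuesday.
3732 mod 7 = 1, so 3732 days after a Tuesday is Tuesday + 1 = Wednesday.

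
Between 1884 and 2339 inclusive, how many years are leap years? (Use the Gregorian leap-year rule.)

Multiples of 4 in [1884,2339]: 114.
Of those, multiples of 100: 5 (not leap unless ÷400).
Multiples of 400: 1.
Leap years = 114 − 5 + 1 = 110.

110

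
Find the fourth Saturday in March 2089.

March 1, 2089 is a Tuesday.
The first Saturday is therefore March 5 (4 days later).
The fourth Saturday is 5 + 3×7 = March 26.

March 26, 2089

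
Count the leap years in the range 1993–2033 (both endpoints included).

10

Multiples of 4 in [1993,2033]: 10.
Of those, multiples of 100: 1 (not leap unless ÷400).
Multiples of 400: 1.
Leap years = 10 − 1 + 1 = 10.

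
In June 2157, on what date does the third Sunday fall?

June 1, 2157 is a Wednesday.
The first Sunday is therefore June 5 (4 days later).
The third Sunday is 5 + 2×7 = June 19.

June 19, 2157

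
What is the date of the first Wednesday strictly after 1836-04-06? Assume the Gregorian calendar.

Apr 6, 1836 is a Wednesday.
From Wednesday to the next Wednesday is 7 days.
Apr 6, 1836 + 7 = Apr 13, 1836.

April 13, 1836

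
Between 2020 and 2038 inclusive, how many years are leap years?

Multiples of 4 in [2020,2038]: 5.
Of those, multiples of 100: 0 (not leap unless ÷400).
Multiples of 400: 0.
Leap years = 5 − 0 + 0 = 5.

5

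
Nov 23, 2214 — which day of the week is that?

Doomsday rule: the anchor day for the 2200s is Friday. For year 14: 14÷12 = 1 r 2, and 2÷4 = 0, so 1+2+0 = 3.
Friday + 3 ≡ Monday — that's 2214's doomsday.
In November the doomsday date is Nov 7.
Nov 23 is 16 days after Nov 7; 16 mod 7 = 2, so Monday + 2 = Wednesday.

Wednesday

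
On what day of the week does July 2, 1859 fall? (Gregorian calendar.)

Doomsday rule: the anchor day for the 1800s is Friday. For year 59: 59÷12 = 4 r 11, and 11÷4 = 2, so 4+11+2 = 17.
Friday + 17 ≡ Monday — that's 1859's doomsday.
In July the doomsday date is Jul 11.
Jul 2 is 9 days before Jul 11; 9 mod 7 = 2, so Monday − 2 = Saturday.

Saturday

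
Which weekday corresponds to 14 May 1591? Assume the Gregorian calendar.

Doomsday rule: the anchor day for the 1500s is Wednesday. For year 91: 91÷12 = 7 r 7, and 7÷4 = 1, so 7+7+1 = 15.
Wednesday + 15 ≡ Thursday — that's 1591's doomsday.
In May the doomsday date is May 9.
May 14 is 5 days after May 9; 5 mod 7 = 5, so Thursday + 5 = Tuesday.

Tuesday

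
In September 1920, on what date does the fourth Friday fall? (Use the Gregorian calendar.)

September 1, 1920 is a Wednesday.
The first Friday is therefore September 3 (2 days later).
The fourth Friday is 3 + 3×7 = September 24.

September 24, 1920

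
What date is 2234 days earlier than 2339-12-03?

October 21, 2333

−365 (one year) → Dec 3, 2338 (1869 left).
−365 (one year) → Dec 3, 2337 (1504 left).
−365 (one year) → Dec 3, 2336 (1139 left).
−366 (one year; includes Feb 29, 2336) → Dec 3, 2335 (773 left).
−365 (one year) → Dec 3, 2334 (408 left).
−365 (one year) → Dec 3, 2333 (43 left).
−3 → Nov 30, 2333 (end of Nov, 30 days; 40 left).
−30 → Oct 31, 2333 (end of Oct, 31 days; 10 left).
−10 → Oct 21, 2333.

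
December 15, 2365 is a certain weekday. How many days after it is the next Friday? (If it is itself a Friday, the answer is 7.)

Dec 15, 2365 is a Wednesday.
From Wednesday to the next Friday is 2 days.

2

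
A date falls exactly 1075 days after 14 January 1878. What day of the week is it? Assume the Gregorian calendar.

First find the weekday of Jan 14, 1878. Doomsday rule: the anchor day for the 1800s is Friday. For year 78: 78÷12 = 6 r 6, and 6÷4 = 1, so 6+6+1 = 13.
Friday + 13 ≡ Thursday — that's 1878's doomsday.
In January the doomsday date is Jan 3 (1878 is not a leap year).
Jan 14 is 11 days after Jan 3; 11 mod 7 = 4, so Thursday + 4 = Monday.
1075 mod 7 = 4, so 1075 days after a Monday is Monday + 4 = Friday.

Friday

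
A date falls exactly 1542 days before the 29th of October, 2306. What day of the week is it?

Saturday

First find the weekday of Oct 29, 2306. Doomsday rule: the anchor day for the 2300s is Wednesday. For year 06: 6÷12 = 0 r 6, and 6÷4 = 1, so 0+6+1 = 7.
Wednesday + 7 ≡ Wednesday — that's 2306's doomsday.
In October the doomsday date is Oct 10.
Oct 29 is 19 days after Oct 10; 19 mod 7 = 5, so Wednesday + 5 = Monday.
1542 mod 7 = 2, so 1542 days before a Monday is Monday − 2 = Saturday.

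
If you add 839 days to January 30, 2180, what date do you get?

+366 (one year; includes Feb 29, 2180) → Jan 30, 2181 (473 left).
+365 (one year) → Jan 30, 2182 (108 left).
Jan has 31 days: +2 → Feb 1, 2182 (106 left).
Feb has 28 days: +28 → Mar 1, 2182 (78 left).
Mar has 31 days: +31 → Apr 1, 2182 (47 left).
Apr has 30 days: +30 → May 1, 2182 (17 left).
+17 → May 18, 2182.

May 18, 2182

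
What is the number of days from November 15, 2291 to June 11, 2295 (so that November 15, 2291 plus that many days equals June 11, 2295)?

1304

Nov 15, 2291 → Nov 15, 2292: 366 days (Feb 29, 2292 is in that span).
Nov 15, 2292 → Nov 15, 2293: 365 days.
Nov 15, 2293 → Nov 15, 2294: 365 days.
Nov 15, 2294 → Dec 15, 2294: 30 days (November has 30).
Dec 15, 2294 → Jan 15, 2295: 31 days (December has 31).
Jan 15, 2295 → Feb 15, 2295: 31 days (January has 31).
Feb 15, 2295 → Mar 15, 2295: 28 days (February has 28).
Mar 15, 2295 → Apr 15, 2295: 31 days (March has 31).
Apr 15, 2295 → May 15, 2295: 30 days (April has 30).
May 15, 2295 → Jun 11, 2295: 27 days.
Total: 1304 days.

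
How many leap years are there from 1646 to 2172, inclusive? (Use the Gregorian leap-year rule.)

128

Multiples of 4 in [1646,2172]: 132.
Of those, multiples of 100: 5 (not leap unless ÷400).
Multiples of 400: 1.
Leap years = 132 − 5 + 1 = 128.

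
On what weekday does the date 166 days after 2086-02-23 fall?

Thursday

First find the weekday of Feb 23, 2086. Doomsday rule: the anchor day for the 2000s is Tuesday. For year 86: 86÷12 = 7 r 2, and 2÷4 = 0, so 7+2+0 = 9.
Tuesday + 9 ≡ Thursday — that's 2086's doomsday.
In February the doomsday date is Feb 28 (2086 is not a leap year).
Feb 23 is 5 days before Feb 28; 5 mod 7 = 5, so Thursday − 5 = Saturday.
166 mod 7 = 5, so 166 days after a Saturday is Saturday + 5 = Thursday.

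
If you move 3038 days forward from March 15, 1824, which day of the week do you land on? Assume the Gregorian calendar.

First find the weekday of Mar 15, 1824. Doomsday rule: the anchor day for the 1800s is Friday. For year 24: 24÷12 = 2 r 0, and 0÷4 = 0, so 2+0+0 = 2.
Friday + 2 ≡ Sunday — that's 1824's doomsday.
In March the doomsday date is Mar 14.
Mar 15 is 1 day after Mar 14; 1 mod 7 = 1, so Sunday + 1 = Monday.
3038 mod 7 = 0, so 3038 days after a Monday is Monday + 0 = Monday.

Monday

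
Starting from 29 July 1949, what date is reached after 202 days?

February 16, 1950

Jul has 31 days: +3 → Aug 1, 1949 (199 left).
Aug has 31 days: +31 → Sep 1, 1949 (168 left).
Sep has 30 days: +30 → Oct 1, 1949 (138 left).
Oct has 31 days: +31 → Nov 1, 1949 (107 left).
Nov has 30 days: +30 → Dec 1, 1949 (77 left).
Dec has 31 days: +31 → Jan 1, 1950 (46 left).
Jan has 31 days: +31 → Feb 1, 1950 (15 left).
+15 → Feb 16, 1950.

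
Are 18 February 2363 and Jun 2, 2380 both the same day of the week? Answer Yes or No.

Yes

From Feb 18, 2363 to Jun 2, 2380 is 6314 days.
6314 mod 7 = 0, so they are the same weekday.
(Feb 18, 2363 is a Monday; Jun 2, 2380 is a Monday.)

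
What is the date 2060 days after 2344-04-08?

November 28, 2349

+365 (one year) → Apr 8, 2345 (1695 left).
+365 (one year) → Apr 8, 2346 (1330 left).
+365 (one year) → Apr 8, 2347 (965 left).
+366 (one year; includes Feb 29, 2348) → Apr 8, 2348 (599 left).
+365 (one year) → Apr 8, 2349 (234 left).
Apr has 30 days: +23 → May 1, 2349 (211 left).
May has 31 days: +31 → Jun 1, 2349 (180 left).
Jun has 30 days: +30 → Jul 1, 2349 (150 left).
Jul has 31 days: +31 → Aug 1, 2349 (119 left).
Aug has 31 days: +31 → Sep 1, 2349 (88 left).
Sep has 30 days: +30 → Oct 1, 2349 (58 left).
Oct has 31 days: +31 → Nov 1, 2349 (27 left).
+27 → Nov 28, 2349.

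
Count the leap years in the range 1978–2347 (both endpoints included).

89

Multiples of 4 in [1978,2347]: 92.
Of those, multiples of 100: 4 (not leap unless ÷400).
Multiples of 400: 1.
Leap years = 92 − 4 + 1 = 89.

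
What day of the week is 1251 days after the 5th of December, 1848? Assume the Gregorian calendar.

Sunday

First find the weekday of Dec 5, 1848. Doomsday rule: the anchor day for the 1800s is Friday. For year 48: 48÷12 = 4 r 0, and 0÷4 = 0, so 4+0+0 = 4.
Friday + 4 ≡ Tuesday — that's 1848's doomsday.
In December the doomsday date is Dec 12.
Dec 5 is 7 days before Dec 12; 7 mod 7 = 0, so Tuesday − 0 = Tuesday.
1251 mod 7 = 5, so 1251 days after a Tuesday is Tuesday + 5 = Sunday.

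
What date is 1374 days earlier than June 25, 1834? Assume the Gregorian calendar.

−365 (one year) → Jun 25, 1833 (1009 left).
−365 (one year) → Jun 25, 1832 (644 left).
−366 (one year; includes Feb 29, 1832) → Jun 25, 1831 (278 left).
−25 → May 31, 1831 (end of May, 31 days; 253 left).
−31 → Apr 30, 1831 (end of Apr, 30 days; 222 left).
−30 → Mar 31, 1831 (end of Mar, 31 days; 192 left).
−31 → Feb 28, 1831 (end of Feb, 28 days; 161 left).
−28 → Jan 31, 1831 (end of Jan, 31 days; 133 left).
−31 → Dec 31, 1830 (end of Dec, 31 days; 102 left).
−31 → Nov 30, 1830 (end of Nov, 30 days; 71 left).
−30 → Oct 31, 1830 (end of Oct, 31 days; 41 left).
−31 → Sep 30, 1830 (end of Sep, 30 days; 10 left).
−10 → Sep 20, 1830.

September 20, 1830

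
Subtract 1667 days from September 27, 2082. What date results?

March 5, 2078

−365 (one year) → Sep 27, 2081 (1302 left).
−365 (one year) → Sep 27, 2080 (937 left).
−366 (one year; includes Feb 29, 2080) → Sep 27, 2079 (571 left).
−365 (one year) → Sep 27, 2078 (206 left).
−27 → Aug 31, 2078 (end of Aug, 31 days; 179 left).
−31 → Jul 31, 2078 (end of Jul, 31 days; 148 left).
−31 → Jun 30, 2078 (end of Jun, 30 days; 117 left).
−30 → May 31, 2078 (end of May, 31 days; 87 left).
−31 → Apr 30, 2078 (end of Apr, 30 days; 56 left).
−30 → Mar 31, 2078 (end of Mar, 31 days; 26 left).
−26 → Mar 5, 2078.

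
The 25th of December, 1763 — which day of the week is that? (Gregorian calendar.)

Sunday

Doomsday rule: the anchor day for the 1700s is Sunday. For year 63: 63÷12 = 5 r 3, and 3÷4 = 0, so 5+3+0 = 8.
Sunday + 8 ≡ Monday — that's 1763's doomsday.
In December the doomsday date is Dec 12.
Dec 25 is 13 days after Dec 12; 13 mod 7 = 6, so Monday + 6 = Sunday.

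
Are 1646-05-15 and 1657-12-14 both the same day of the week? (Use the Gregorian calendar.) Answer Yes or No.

From May 15, 1646 to Dec 14, 1657 is 4231 days.
4231 mod 7 = 3, so they are different weekdays.
(May 15, 1646 is a Tuesday; Dec 14, 1657 is a Friday.)

No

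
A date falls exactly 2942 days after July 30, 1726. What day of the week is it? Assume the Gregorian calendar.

First find the weekday of Jul 30, 1726. Doomsday rule: the anchor day for the 1700s is Sunday. For year 26: 26÷12 = 2 r 2, and 2÷4 = 0, so 2+2+0 = 4.
Sunday + 4 ≡ Thursday — that's 1726's doomsday.
In July the doomsday date is Jul 11.
Jul 30 is 19 days after Jul 11; 19 mod 7 = 5, so Thursday + 5 = Tuesday.
2942 mod 7 = 2, so 2942 days after a Tuesday is Tuesday + 2 = Thursday.

Thursday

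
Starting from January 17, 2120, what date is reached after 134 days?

May 30, 2120

Jan has 31 days: +15 → Feb 1, 2120 (119 left).
Feb has 29 days: +29 → Mar 1, 2120 (90 left).
Mar has 31 days: +31 → Apr 1, 2120 (59 left).
Apr has 30 days: +30 → May 1, 2120 (29 left).
+29 → May 30, 2120.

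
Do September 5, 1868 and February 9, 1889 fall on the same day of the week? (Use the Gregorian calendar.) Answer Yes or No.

From Sep 5, 1868 to Feb 9, 1889 is 7462 days.
7462 mod 7 = 0, so they are the same weekday.
(Sep 5, 1868 is a Saturday; Feb 9, 1889 is a Saturday.)

Yes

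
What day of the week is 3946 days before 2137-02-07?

Saturday

Feb 7, 2137 is a Thursday.
3946 mod 7 = 5, so 3946 days before a Thursday is Thursday − 5 = Saturday.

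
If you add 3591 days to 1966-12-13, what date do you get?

October 12, 1976

+365 (one year) → Dec 13, 1967 (3226 left).
+366 (one year; includes Feb 29, 1968) → Dec 13, 1968 (2860 left).
+365 (one year) → Dec 13, 1969 (2495 left).
+365 (one year) → Dec 13, 1970 (2130 left).
+365 (one year) → Dec 13, 1971 (1765 left).
+366 (one year; includes Feb 29, 1972) → Dec 13, 1972 (1399 left).
+365 (one year) → Dec 13, 1973 (1034 left).
+365 (one year) → Dec 13, 1974 (669 left).
+365 (one year) → Dec 13, 1975 (304 left).
Dec has 31 days: +19 → Jan 1, 1976 (285 left).
Jan has 31 days: +31 → Feb 1, 1976 (254 left).
Feb has 29 days: +29 → Mar 1, 1976 (225 left).
Mar has 31 days: +31 → Apr 1, 1976 (194 left).
Apr has 30 days: +30 → May 1, 1976 (164 left).
May has 31 days: +31 → Jun 1, 1976 (133 left).
Jun has 30 days: +30 → Jul 1, 1976 (103 left).
Jul has 31 days: +31 → Aug 1, 1976 (72 left).
Aug has 31 days: +31 → Sep 1, 1976 (41 left).
Sep has 30 days: +30 → Oct 1, 1976 (11 left).
+11 → Oct 12, 1976.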